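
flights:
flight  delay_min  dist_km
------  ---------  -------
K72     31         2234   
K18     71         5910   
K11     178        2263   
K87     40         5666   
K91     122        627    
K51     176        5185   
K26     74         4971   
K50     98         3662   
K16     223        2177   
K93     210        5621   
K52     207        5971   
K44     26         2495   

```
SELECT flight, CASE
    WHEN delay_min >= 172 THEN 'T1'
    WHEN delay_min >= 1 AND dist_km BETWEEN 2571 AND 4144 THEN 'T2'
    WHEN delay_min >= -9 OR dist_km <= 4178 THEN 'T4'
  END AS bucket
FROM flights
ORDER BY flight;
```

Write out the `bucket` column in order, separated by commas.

flight=K11: delay_min >= 172 → T1
flight=K16: delay_min >= 172 → T1
flight=K18: delay_min >= -9 OR dist_km <= 4178 → T4
flight=K26: delay_min >= -9 OR dist_km <= 4178 → T4
flight=K44: delay_min >= -9 OR dist_km <= 4178 → T4
flight=K50: delay_min >= 1 AND dist_km BETWEEN 2571 AND 4144 → T2
flight=K51: delay_min >= 172 → T1
flight=K52: delay_min >= 172 → T1
flight=K72: delay_min >= -9 OR dist_km <= 4178 → T4
flight=K87: delay_min >= -9 OR dist_km <= 4178 → T4
flight=K91: delay_min >= -9 OR dist_km <= 4178 → T4
flight=K93: delay_min >= 172 → T1

T1, T1, T4, T4, T4, T2, T1, T1, T4, T4, T4, T1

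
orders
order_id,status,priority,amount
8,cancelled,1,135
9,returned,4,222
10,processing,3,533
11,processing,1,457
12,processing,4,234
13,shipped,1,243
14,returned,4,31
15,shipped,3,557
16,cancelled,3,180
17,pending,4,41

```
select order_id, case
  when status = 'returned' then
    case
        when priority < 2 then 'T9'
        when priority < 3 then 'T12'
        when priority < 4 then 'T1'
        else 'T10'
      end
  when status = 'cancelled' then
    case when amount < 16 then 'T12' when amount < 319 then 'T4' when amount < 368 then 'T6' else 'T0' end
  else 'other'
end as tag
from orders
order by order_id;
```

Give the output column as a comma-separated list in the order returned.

order_id=8: status='cancelled' → inner[amount < 319] → T4
order_id=9: status='returned' → inner[ELSE] → T10
order_id=10: status='processing' → outer ELSE → other
order_id=11: status='processing' → outer ELSE → other
order_id=12: status='processing' → outer ELSE → other
order_id=13: status='shipped' → outer ELSE → other
order_id=14: status='returned' → inner[ELSE] → T10
order_id=15: status='shipped' → outer ELSE → other
order_id=16: status='cancelled' → inner[amount < 319] → T4
order_id=17: status='pending' → outer ELSE → other

T4, T10, other, other, other, other, T10, other, T4, other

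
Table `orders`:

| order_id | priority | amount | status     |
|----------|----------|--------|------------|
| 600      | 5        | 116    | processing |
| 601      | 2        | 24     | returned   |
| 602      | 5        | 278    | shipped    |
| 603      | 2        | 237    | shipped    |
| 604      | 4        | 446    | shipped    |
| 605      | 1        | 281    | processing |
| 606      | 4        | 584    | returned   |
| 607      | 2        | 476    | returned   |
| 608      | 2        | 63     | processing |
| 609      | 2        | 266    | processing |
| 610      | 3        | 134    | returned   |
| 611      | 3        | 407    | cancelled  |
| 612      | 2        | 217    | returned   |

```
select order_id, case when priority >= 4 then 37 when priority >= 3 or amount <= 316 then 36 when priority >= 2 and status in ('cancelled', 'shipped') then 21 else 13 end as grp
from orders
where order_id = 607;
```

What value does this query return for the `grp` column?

order_id = 607: priority=2, amount=476, status=returned.
priority >= 4 → false
priority >= 3 or amount <= 316 → false
priority >= 2 and status in ('cancelled', 'shipped') → false
No prior WHEN matched → ELSE → 13

13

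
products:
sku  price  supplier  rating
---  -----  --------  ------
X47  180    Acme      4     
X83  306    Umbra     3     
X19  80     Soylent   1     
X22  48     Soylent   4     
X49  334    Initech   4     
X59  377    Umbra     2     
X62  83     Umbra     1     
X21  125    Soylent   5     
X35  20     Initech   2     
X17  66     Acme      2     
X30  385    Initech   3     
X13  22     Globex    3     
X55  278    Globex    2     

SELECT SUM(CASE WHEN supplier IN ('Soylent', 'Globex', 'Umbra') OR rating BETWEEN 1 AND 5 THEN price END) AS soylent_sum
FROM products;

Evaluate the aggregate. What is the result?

sku=X47: ✓ → 180
sku=X83: ✓ → 306
sku=X19: ✓ → 80
sku=X22: ✓ → 48
sku=X49: ✓ → 334
sku=X59: ✓ → 377
sku=X62: ✓ → 83
sku=X21: ✓ → 125
sku=X35: ✓ → 20
sku=X17: ✓ → 66
sku=X30: ✓ → 385
sku=X13: ✓ → 22
sku=X55: ✓ → 278
soylent_sum = 180 + 306 + 80 + 48 + 334 + 377 + 83 + 125 + 20 + 66 + 385 + 22 + 278 = 2304

2304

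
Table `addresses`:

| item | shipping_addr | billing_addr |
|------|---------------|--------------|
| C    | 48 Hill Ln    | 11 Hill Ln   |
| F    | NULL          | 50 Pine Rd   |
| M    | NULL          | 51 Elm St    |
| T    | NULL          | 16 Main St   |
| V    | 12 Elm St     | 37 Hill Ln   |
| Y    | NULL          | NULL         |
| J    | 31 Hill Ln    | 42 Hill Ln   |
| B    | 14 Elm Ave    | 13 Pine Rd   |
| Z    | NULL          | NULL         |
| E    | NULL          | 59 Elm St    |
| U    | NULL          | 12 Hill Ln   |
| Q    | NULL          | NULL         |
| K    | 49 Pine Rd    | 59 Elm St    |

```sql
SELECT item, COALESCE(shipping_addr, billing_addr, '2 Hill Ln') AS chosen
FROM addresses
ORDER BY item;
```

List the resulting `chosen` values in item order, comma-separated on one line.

item=B: shipping_addr=14 Elm Ave → 14 Elm Ave
item=C: shipping_addr=48 Hill Ln → 48 Hill Ln
item=E: shipping_addr=NULL, billing_addr=59 Elm St → 59 Elm St
item=F: shipping_addr=NULL, billing_addr=50 Pine Rd → 50 Pine Rd
item=J: shipping_addr=31 Hill Ln → 31 Hill Ln
item=K: shipping_addr=49 Pine Rd → 49 Pine Rd
item=M: shipping_addr=NULL, billing_addr=51 Elm St → 51 Elm St
item=Q: shipping_addr=NULL, billing_addr=NULL, → literal 2 Hill Ln → 2 Hill Ln
item=T: shipping_addr=NULL, billing_addr=16 Main St → 16 Main St
item=U: shipping_addr=NULL, billing_addr=12 Hill Ln → 12 Hill Ln
item=V: shipping_addr=12 Elm St → 12 Elm St
item=Y: shipping_addr=NULL, billing_addr=NULL, → literal 2 Hill Ln → 2 Hill Ln
item=Z: shipping_addr=NULL, billing_addr=NULL, → literal 2 Hill Ln → 2 Hill Ln

14 Elm Ave, 48 Hill Ln, 59 Elm St, 50 Pine Rd, 31 Hill Ln, 49 Pine Rd, 51 Elm St, 2 Hill Ln, 16 Main St, 12 Hill Ln, 12 Elm St, 2 Hill Ln, 2 Hill Ln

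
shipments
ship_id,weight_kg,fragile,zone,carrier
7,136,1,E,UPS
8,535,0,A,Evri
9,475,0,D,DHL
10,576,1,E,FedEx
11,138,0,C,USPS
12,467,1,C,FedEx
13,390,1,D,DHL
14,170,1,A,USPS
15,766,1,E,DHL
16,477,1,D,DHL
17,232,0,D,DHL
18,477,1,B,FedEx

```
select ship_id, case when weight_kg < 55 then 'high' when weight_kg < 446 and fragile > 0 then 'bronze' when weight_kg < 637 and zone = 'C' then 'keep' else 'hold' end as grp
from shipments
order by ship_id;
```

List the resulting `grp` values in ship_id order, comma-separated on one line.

ship_id=7: weight_kg < 446 and fragile > 0 → bronze
ship_id=8: ELSE → hold
ship_id=9: ELSE → hold
ship_id=10: ELSE → hold
ship_id=11: weight_kg < 637 and zone = 'C' → keep
ship_id=12: weight_kg < 637 and zone = 'C' → keep
ship_id=13: weight_kg < 446 and fragile > 0 → bronze
ship_id=14: weight_kg < 446 and fragile > 0 → bronze
ship_id=15: ELSE → hold
ship_id=16: ELSE → hold
ship_id=17: ELSE → hold
ship_id=18: ELSE → hold

bronze, hold, hold, hold, keep, keep, bronze, bronze, hold, hold, hold, hold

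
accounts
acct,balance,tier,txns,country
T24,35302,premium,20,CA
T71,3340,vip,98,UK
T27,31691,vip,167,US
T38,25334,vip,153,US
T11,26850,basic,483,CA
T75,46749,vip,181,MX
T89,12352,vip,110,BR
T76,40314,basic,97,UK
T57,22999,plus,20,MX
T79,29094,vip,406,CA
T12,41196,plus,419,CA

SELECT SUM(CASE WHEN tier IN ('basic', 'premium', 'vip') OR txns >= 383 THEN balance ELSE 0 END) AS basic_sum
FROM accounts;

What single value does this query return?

acct=T24: ✓ → 35302
acct=T71: ✓ → 3340
acct=T27: ✓ → 31691
acct=T38: ✓ → 25334
acct=T11: ✓ → 26850
acct=T75: ✓ → 46749
acct=T89: ✓ → 12352
acct=T76: ✓ → 40314
acct=T57: ✗
acct=T79: ✓ → 29094
acct=T12: ✓ → 41196
basic_sum = 35302 + 3340 + 31691 + 25334 + 26850 + 46749 + 12352 + 40314 + 29094 + 41196 = 292222

292222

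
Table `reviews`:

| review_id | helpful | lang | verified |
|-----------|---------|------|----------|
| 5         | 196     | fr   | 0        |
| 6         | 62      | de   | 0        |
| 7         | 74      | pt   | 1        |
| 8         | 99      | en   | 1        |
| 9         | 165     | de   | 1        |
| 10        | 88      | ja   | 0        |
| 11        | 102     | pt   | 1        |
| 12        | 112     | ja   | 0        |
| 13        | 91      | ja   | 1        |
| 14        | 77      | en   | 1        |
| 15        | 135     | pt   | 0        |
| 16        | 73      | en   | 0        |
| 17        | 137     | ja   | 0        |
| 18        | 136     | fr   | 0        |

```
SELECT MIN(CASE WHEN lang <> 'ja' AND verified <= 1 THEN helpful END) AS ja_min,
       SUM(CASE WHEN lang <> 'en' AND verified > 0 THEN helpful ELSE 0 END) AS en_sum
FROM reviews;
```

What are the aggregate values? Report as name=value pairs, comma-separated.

ja_min=62, en_sum=432

[ja_min: lang <> 'ja' AND verified <= 1]
review_id=5: ✓ → 196
review_id=6: ✓ → 62
review_id=7: ✓ → 74
review_id=8: ✓ → 99
review_id=9: ✓ → 165
review_id=10: ✗
review_id=11: ✓ → 102
review_id=12: ✗
review_id=13: ✗
review_id=14: ✓ → 77
review_id=15: ✓ → 135
review_id=16: ✓ → 73
review_id=17: ✗
review_id=18: ✓ → 136
ja_min = MIN(196, 62, 74, 99, 165, 102, 77, 135, 73, 136) = 62
—
[en_sum: lang <> 'en' AND verified > 0]
review_id=5: ✗
review_id=6: ✗
review_id=7: ✓ → 74
review_id=8: ✗
review_id=9: ✓ → 165
review_id=10: ✗
review_id=11: ✓ → 102
review_id=12: ✗
review_id=13: ✓ → 91
review_id=14: ✗
review_id=15: ✗
review_id=16: ✗
review_id=17: ✗
review_id=18: ✗
en_sum = 74 + 165 + 102 + 91 = 432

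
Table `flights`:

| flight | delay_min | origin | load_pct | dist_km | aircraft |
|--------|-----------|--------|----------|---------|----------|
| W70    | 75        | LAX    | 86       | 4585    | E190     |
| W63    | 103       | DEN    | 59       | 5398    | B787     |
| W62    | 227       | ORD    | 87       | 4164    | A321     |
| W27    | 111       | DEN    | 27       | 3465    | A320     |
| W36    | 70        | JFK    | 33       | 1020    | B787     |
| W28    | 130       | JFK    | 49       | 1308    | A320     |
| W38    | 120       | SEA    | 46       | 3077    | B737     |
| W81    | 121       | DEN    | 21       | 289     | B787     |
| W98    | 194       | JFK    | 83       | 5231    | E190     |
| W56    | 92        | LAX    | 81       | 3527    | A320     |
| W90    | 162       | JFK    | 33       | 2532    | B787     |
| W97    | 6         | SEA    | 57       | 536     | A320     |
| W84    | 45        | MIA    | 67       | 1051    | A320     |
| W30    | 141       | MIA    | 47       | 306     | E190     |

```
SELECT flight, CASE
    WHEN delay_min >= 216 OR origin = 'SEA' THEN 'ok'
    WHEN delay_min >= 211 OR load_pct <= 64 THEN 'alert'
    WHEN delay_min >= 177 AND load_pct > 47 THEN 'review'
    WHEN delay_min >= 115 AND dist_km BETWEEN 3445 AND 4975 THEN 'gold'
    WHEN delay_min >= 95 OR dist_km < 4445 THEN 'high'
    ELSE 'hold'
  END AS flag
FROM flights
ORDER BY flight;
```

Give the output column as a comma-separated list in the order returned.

flight=W27: delay_min >= 211 OR load_pct <= 64 → alert
flight=W28: delay_min >= 211 OR load_pct <= 64 → alert
flight=W30: delay_min >= 211 OR load_pct <= 64 → alert
flight=W36: delay_min >= 211 OR load_pct <= 64 → alert
flight=W38: delay_min >= 216 OR origin = 'SEA' → ok
flight=W56: delay_min >= 95 OR dist_km < 4445 → high
flight=W62: delay_min >= 216 OR origin = 'SEA' → ok
flight=W63: delay_min >= 211 OR load_pct <= 64 → alert
flight=W70: ELSE → hold
flight=W81: delay_min >= 211 OR load_pct <= 64 → alert
flight=W84: delay_min >= 95 OR dist_km < 4445 → high
flight=W90: delay_min >= 211 OR load_pct <= 64 → alert
flight=W97: delay_min >= 216 OR origin = 'SEA' → ok
flight=W98: delay_min >= 177 AND load_pct > 47 → review

alert, alert, alert, alert, ok, high, ok, alert, hold, alert, high, alert, ok, review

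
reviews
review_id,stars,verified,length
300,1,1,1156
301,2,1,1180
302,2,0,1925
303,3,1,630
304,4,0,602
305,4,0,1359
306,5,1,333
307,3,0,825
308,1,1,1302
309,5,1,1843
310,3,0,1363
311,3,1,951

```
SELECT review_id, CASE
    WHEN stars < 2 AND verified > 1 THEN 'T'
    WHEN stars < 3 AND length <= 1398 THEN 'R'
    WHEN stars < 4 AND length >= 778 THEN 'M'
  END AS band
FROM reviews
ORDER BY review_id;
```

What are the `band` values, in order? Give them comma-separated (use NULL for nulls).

review_id=300: stars < 3 AND length <= 1398 → R
review_id=301: stars < 3 AND length <= 1398 → R
review_id=302: stars < 4 AND length >= 778 → M
review_id=303: (no match → NULL) → NULL
review_id=304: (no match → NULL) → NULL
review_id=305: (no match → NULL) → NULL
review_id=306: (no match → NULL) → NULL
review_id=307: stars < 4 AND length >= 778 → M
review_id=308: stars < 3 AND length <= 1398 → R
review_id=309: (no match → NULL) → NULL
review_id=310: stars < 4 AND length >= 778 → M
review_id=311: stars < 4 AND length >= 778 → M

R, R, M, NULL, NULL, NULL, NULL, M, R, NULL, M, M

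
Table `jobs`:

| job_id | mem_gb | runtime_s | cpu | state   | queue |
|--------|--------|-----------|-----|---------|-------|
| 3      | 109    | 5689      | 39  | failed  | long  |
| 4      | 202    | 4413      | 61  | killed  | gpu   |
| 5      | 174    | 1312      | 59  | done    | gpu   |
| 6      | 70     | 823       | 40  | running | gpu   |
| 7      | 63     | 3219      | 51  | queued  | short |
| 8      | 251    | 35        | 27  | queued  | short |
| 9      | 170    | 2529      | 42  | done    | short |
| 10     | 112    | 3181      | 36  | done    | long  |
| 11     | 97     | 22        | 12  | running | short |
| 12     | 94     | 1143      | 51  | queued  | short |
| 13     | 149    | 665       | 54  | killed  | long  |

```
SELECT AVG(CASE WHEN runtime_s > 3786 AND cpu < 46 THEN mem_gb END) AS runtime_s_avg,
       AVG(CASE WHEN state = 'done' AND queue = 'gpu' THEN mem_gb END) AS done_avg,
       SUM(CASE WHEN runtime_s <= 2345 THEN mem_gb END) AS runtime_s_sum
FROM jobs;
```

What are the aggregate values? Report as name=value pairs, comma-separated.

[runtime_s_avg: runtime_s > 3786 AND cpu < 46]
job_id=3: ✓ → 109
job_id=4: ✗
job_id=5: ✗
job_id=6: ✗
job_id=7: ✗
job_id=8: ✗
job_id=9: ✗
job_id=10: ✗
job_id=11: ✗
job_id=12: ✗
job_id=13: ✗
runtime_s_avg = 109
—
[done_avg: state = 'done' AND queue = 'gpu']
job_id=3: ✗
job_id=4: ✗
job_id=5: ✓ → 174
job_id=6: ✗
job_id=7: ✗
job_id=8: ✗
job_id=9: ✗
job_id=10: ✗
job_id=11: ✗
job_id=12: ✗
job_id=13: ✗
done_avg = 174
—
[runtime_s_sum: runtime_s <= 2345]
job_id=3: ✗
job_id=4: ✗
job_id=5: ✓ → 174
job_id=6: ✓ → 70
job_id=7: ✗
job_id=8: ✓ → 251
job_id=9: ✗
job_id=10: ✗
job_id=11: ✓ → 97
job_id=12: ✓ → 94
job_id=13: ✓ → 149
runtime_s_sum = 174 + 70 + 251 + 97 + 94 + 149 = 835

runtime_s_avg=109, done_avg=174, runtime_s_sum=835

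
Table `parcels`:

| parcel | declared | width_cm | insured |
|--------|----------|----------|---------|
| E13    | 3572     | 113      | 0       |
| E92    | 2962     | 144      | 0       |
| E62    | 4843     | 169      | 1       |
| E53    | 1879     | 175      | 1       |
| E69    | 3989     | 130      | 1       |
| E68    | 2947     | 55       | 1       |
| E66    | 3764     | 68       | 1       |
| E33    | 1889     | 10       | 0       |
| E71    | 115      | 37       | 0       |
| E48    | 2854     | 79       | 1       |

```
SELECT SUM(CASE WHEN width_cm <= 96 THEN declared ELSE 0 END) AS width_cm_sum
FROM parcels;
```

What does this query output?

11569

parcel=E13: ✗
parcel=E92: ✗
parcel=E62: ✗
parcel=E53: ✗
parcel=E69: ✗
parcel=E68: ✓ → 2947
parcel=E66: ✓ → 3764
parcel=E33: ✓ → 1889
parcel=E71: ✓ → 115
parcel=E48: ✓ → 2854
width_cm_sum = 2947 + 3764 + 1889 + 115 + 2854 = 11569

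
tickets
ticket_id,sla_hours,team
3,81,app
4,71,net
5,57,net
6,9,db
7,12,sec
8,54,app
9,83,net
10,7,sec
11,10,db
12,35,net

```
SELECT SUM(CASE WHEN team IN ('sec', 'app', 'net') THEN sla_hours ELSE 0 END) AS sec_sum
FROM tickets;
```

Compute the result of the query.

ticket_id=3: ✓ → 81
ticket_id=4: ✓ → 71
ticket_id=5: ✓ → 57
ticket_id=6: ✗
ticket_id=7: ✓ → 12
ticket_id=8: ✓ → 54
ticket_id=9: ✓ → 83
ticket_id=10: ✓ → 7
ticket_id=11: ✗
ticket_id=12: ✓ → 35
sec_sum = 81 + 71 + 57 + 12 + 54 + 83 + 7 + 35 = 400

400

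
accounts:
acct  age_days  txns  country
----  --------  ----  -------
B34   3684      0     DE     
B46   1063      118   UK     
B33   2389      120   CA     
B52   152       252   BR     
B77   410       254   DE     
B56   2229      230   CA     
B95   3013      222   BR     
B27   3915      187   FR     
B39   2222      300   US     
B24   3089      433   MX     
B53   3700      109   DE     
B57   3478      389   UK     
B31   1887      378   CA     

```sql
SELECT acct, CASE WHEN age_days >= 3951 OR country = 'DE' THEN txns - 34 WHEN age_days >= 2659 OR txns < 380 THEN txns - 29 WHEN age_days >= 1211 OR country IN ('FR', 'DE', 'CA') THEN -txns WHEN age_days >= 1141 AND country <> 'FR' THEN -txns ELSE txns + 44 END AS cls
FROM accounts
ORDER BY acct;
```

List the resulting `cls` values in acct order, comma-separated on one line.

acct=B24: age_days >= 2659 OR txns < 380 → 404
acct=B27: age_days >= 2659 OR txns < 380 → 158
acct=B31: age_days >= 2659 OR txns < 380 → 349
acct=B33: age_days >= 2659 OR txns < 380 → 91
acct=B34: age_days >= 3951 OR country = 'DE' → -34
acct=B39: age_days >= 2659 OR txns < 380 → 271
acct=B46: age_days >= 2659 OR txns < 380 → 89
acct=B52: age_days >= 2659 OR txns < 380 → 223
acct=B53: age_days >= 3951 OR country = 'DE' → 75
acct=B56: age_days >= 2659 OR txns < 380 → 201
acct=B57: age_days >= 2659 OR txns < 380 → 360
acct=B77: age_days >= 3951 OR country = 'DE' → 220
acct=B95: age_days >= 2659 OR txns < 380 → 193

404, 158, 349, 91, -34, 271, 89, 223, 75, 201, 360, 220, 193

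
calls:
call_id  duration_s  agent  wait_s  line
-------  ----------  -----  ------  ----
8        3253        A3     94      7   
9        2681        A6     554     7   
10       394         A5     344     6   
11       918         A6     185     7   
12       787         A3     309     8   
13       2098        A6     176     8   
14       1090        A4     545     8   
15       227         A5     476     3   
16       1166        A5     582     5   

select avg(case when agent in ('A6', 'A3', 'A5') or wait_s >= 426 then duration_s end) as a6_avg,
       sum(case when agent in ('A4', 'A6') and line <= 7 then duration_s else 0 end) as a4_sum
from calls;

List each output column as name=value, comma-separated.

[a6_avg: agent in ('A6', 'A3', 'A5') or wait_s >= 426]
call_id=8: ✓ → 3253
call_id=9: ✓ → 2681
call_id=10: ✓ → 394
call_id=11: ✓ → 918
call_id=12: ✓ → 787
call_id=13: ✓ → 2098
call_id=14: ✓ → 1090
call_id=15: ✓ → 227
call_id=16: ✓ → 1166
a6_avg = (3253 + 2681 + 394 + 918 + 787 + 2098 + 1090 + 227 + 1166) / 9 = 1401.5555555556
—
[a4_sum: agent in ('A4', 'A6') and line <= 7]
call_id=8: ✗
call_id=9: ✓ → 2681
call_id=10: ✗
call_id=11: ✓ → 918
call_id=12: ✗
call_id=13: ✗
call_id=14: ✗
call_id=15: ✗
call_id=16: ✗
a4_sum = 2681 + 918 = 3599

a6_avg=1401.5555555556, a4_sum=3599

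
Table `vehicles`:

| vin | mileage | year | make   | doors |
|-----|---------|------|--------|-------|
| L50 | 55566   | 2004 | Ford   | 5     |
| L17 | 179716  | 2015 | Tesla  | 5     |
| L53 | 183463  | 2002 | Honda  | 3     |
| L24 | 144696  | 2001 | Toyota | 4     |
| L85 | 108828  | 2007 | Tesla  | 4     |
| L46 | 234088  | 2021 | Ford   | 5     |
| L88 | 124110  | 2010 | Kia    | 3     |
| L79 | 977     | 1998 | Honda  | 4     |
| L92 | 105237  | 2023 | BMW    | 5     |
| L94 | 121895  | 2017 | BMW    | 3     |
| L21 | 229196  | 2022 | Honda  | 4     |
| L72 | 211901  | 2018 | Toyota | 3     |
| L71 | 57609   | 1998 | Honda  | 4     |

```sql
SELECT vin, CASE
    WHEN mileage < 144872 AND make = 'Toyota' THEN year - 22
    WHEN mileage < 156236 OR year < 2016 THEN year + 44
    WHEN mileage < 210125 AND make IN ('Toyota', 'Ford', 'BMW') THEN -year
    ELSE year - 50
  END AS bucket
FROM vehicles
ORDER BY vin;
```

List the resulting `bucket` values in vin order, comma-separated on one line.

vin=L17: mileage < 156236 OR year < 2016 → 2059
vin=L21: ELSE → 1972
vin=L24: mileage < 144872 AND make = 'Toyota' → 1979
vin=L46: ELSE → 1971
vin=L50: mileage < 156236 OR year < 2016 → 2048
vin=L53: mileage < 156236 OR year < 2016 → 2046
vin=L71: mileage < 156236 OR year < 2016 → 2042
vin=L72: ELSE → 1968
vin=L79: mileage < 156236 OR year < 2016 → 2042
vin=L85: mileage < 156236 OR year < 2016 → 2051
vin=L88: mileage < 156236 OR year < 2016 → 2054
vin=L92: mileage < 156236 OR year < 2016 → 2067
vin=L94: mileage < 156236 OR year < 2016 → 2061

2059, 1972, 1979, 1971, 2048, 2046, 2042, 1968, 2042, 2051, 2054, 2067, 2061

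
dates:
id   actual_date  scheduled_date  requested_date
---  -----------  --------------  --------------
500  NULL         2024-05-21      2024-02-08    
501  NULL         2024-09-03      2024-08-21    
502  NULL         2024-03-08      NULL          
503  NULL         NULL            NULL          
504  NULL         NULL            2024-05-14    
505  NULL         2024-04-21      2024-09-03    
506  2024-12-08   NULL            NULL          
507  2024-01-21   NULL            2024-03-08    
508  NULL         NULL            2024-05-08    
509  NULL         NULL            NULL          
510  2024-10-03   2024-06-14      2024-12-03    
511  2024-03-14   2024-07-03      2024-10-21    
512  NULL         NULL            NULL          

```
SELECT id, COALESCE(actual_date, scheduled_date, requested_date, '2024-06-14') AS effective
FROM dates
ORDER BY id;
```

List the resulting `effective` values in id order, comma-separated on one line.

2024-05-21, 2024-09-03, 2024-03-08, 2024-06-14, 2024-05-14, 2024-04-21, 2024-12-08, 2024-01-21, 2024-05-08, 2024-06-14, 2024-10-03, 2024-03-14, 2024-06-14

id=500: actual_date=NULL, scheduled_date=2024-05-21 → 2024-05-21
id=501: actual_date=NULL, scheduled_date=2024-09-03 → 2024-09-03
id=502: actual_date=NULL, scheduled_date=2024-03-08 → 2024-03-08
id=503: actual_date=NULL, scheduled_date=NULL, requested_date=NULL, → literal 2024-06-14 → 2024-06-14
id=504: actual_date=NULL, scheduled_date=NULL, requested_date=2024-05-14 → 2024-05-14
id=505: actual_date=NULL, scheduled_date=2024-04-21 → 2024-04-21
id=506: actual_date=2024-12-08 → 2024-12-08
id=507: actual_date=2024-01-21 → 2024-01-21
id=508: actual_date=NULL, scheduled_date=NULL, requested_date=2024-05-08 → 2024-05-08
id=509: actual_date=NULL, scheduled_date=NULL, requested_date=NULL, → literal 2024-06-14 → 2024-06-14
id=510: actual_date=2024-10-03 → 2024-10-03
id=511: actual_date=2024-03-14 → 2024-03-14
id=512: actual_date=NULL, scheduled_date=NULL, requested_date=NULL, → literal 2024-06-14 → 2024-06-14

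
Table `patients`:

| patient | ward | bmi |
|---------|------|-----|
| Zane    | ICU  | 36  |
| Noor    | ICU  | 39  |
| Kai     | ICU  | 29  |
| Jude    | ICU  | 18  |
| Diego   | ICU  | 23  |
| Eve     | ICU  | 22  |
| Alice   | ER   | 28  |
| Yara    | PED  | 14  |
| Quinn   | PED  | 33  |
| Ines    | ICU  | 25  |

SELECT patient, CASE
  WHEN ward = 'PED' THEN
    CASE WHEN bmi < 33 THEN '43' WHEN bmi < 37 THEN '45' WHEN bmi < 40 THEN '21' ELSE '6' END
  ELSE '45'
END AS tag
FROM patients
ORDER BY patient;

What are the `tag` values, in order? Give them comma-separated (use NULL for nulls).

patient=Alice: ward='ER' → outer ELSE → 45
patient=Diego: ward='ICU' → outer ELSE → 45
patient=Eve: ward='ICU' → outer ELSE → 45
patient=Ines: ward='ICU' → outer ELSE → 45
patient=Jude: ward='ICU' → outer ELSE → 45
patient=Kai: ward='ICU' → outer ELSE → 45
patient=Noor: ward='ICU' → outer ELSE → 45
patient=Quinn: ward='PED' → inner[bmi < 37] → 45
patient=Yara: ward='PED' → inner[bmi < 33] → 43
patient=Zane: ward='ICU' → outer ELSE → 45

45, 45, 45, 45, 45, 45, 45, 45, 43, 45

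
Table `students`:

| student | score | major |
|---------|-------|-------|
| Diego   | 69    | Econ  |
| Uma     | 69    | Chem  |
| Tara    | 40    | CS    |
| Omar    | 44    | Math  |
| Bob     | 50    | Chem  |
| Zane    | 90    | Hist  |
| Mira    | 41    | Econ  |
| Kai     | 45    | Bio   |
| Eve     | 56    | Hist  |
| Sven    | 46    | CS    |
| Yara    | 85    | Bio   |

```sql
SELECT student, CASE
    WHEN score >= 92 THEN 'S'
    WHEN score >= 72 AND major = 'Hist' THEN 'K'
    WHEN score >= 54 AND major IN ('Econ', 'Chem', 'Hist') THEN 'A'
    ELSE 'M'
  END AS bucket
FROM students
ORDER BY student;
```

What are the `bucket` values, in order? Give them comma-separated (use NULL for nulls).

student=Bob: ELSE → M
student=Diego: score >= 54 AND major IN ('Econ', 'Chem', 'Hist') → A
student=Eve: score >= 54 AND major IN ('Econ', 'Chem', 'Hist') → A
student=Kai: ELSE → M
student=Mira: ELSE → M
student=Omar: ELSE → M
student=Sven: ELSE → M
student=Tara: ELSE → M
student=Uma: score >= 54 AND major IN ('Econ', 'Chem', 'Hist') → A
student=Yara: ELSE → M
student=Zane: score >= 72 AND major = 'Hist' → K

M, A, A, M, M, M, M, M, A, M, K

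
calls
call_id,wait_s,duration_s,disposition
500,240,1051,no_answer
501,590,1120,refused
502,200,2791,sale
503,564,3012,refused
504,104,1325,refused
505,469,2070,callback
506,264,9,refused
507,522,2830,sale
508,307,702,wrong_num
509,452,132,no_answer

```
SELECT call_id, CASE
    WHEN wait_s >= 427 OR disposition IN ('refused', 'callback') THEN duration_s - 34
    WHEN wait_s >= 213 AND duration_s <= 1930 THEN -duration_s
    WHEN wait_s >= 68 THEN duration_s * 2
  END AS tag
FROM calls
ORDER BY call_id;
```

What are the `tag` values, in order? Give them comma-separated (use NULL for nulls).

call_id=500: wait_s >= 213 AND duration_s <= 1930 → -1051
call_id=501: wait_s >= 427 OR disposition IN ('refused', 'callback') → 1086
call_id=502: wait_s >= 68 → 5582
call_id=503: wait_s >= 427 OR disposition IN ('refused', 'callback') → 2978
call_id=504: wait_s >= 427 OR disposition IN ('refused', 'callback') → 1291
call_id=505: wait_s >= 427 OR disposition IN ('refused', 'callback') → 2036
call_id=506: wait_s >= 427 OR disposition IN ('refused', 'callback') → -25
call_id=507: wait_s >= 427 OR disposition IN ('refused', 'callback') → 2796
call_id=508: wait_s >= 213 AND duration_s <= 1930 → -702
call_id=509: wait_s >= 427 OR disposition IN ('refused', 'callback') → 98

-1051, 1086, 5582, 2978, 1291, 2036, -25, 2796, -702, 98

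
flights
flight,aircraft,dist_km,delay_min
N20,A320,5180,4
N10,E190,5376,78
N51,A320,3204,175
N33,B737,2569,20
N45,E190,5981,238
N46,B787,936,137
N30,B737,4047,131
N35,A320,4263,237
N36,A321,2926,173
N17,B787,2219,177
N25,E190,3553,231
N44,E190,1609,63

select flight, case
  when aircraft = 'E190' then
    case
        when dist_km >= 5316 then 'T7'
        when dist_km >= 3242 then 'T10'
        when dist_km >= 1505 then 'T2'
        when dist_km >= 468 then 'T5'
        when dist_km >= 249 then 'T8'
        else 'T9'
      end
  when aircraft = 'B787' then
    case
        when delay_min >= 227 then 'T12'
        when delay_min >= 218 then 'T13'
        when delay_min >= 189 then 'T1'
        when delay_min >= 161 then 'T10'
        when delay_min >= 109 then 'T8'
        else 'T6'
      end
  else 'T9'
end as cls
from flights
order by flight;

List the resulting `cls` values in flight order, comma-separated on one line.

flight=N10: aircraft='E190' → inner[dist_km >= 5316] → T7
flight=N17: aircraft='B787' → inner[delay_min >= 161] → T10
flight=N20: aircraft='A320' → outer ELSE → T9
flight=N25: aircraft='E190' → inner[dist_km >= 3242] → T10
flight=N30: aircraft='B737' → outer ELSE → T9
flight=N33: aircraft='B737' → outer ELSE → T9
flight=N35: aircraft='A320' → outer ELSE → T9
flight=N36: aircraft='A321' → outer ELSE → T9
flight=N44: aircraft='E190' → inner[dist_km >= 1505] → T2
flight=N45: aircraft='E190' → inner[dist_km >= 5316] → T7
flight=N46: aircraft='B787' → inner[delay_min >= 109] → T8
flight=N51: aircraft='A320' → outer ELSE → T9

T7, T10, T9, T10, T9, T9, T9, T9, T2, T7, T8, T9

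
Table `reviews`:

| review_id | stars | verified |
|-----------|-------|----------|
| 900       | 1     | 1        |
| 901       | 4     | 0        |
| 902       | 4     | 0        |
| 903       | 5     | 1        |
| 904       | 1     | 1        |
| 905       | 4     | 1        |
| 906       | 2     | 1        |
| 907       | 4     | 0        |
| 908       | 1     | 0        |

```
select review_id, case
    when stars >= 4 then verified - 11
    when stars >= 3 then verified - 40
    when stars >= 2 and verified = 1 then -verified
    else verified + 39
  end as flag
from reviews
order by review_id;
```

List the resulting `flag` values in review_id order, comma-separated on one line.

40, -11, -11, -10, 40, -10, -1, -11, 39

review_id=900: ELSE → 40
review_id=901: stars >= 4 → -11
review_id=902: stars >= 4 → -11
review_id=903: stars >= 4 → -10
review_id=904: ELSE → 40
review_id=905: stars >= 4 → -10
review_id=906: stars >= 2 and verified = 1 → -1
review_id=907: stars >= 4 → -11
review_id=908: ELSE → 39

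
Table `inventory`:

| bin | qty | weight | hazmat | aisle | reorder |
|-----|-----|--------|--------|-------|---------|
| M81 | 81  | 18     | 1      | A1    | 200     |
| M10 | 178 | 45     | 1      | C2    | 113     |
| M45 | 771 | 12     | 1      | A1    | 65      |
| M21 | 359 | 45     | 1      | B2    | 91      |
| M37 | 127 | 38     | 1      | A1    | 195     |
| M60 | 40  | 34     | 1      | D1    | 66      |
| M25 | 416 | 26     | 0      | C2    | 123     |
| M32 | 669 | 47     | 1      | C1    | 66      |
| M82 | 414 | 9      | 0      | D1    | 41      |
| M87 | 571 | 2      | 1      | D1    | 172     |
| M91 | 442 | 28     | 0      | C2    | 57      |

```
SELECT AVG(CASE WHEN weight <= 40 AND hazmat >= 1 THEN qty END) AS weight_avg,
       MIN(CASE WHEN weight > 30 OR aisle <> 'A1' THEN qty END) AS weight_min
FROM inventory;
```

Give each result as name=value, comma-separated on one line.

[weight_avg: weight <= 40 AND hazmat >= 1]
bin=M81: ✓ → 81
bin=M10: ✗
bin=M45: ✓ → 771
bin=M21: ✗
bin=M37: ✓ → 127
bin=M60: ✓ → 40
bin=M25: ✗
bin=M32: ✗
bin=M82: ✗
bin=M87: ✓ → 571
bin=M91: ✗
weight_avg = (81 + 771 + 127 + 40 + 571) / 5 = 318
—
[weight_min: weight > 30 OR aisle <> 'A1']
bin=M81: ✗
bin=M10: ✓ → 178
bin=M45: ✗
bin=M21: ✓ → 359
bin=M37: ✓ → 127
bin=M60: ✓ → 40
bin=M25: ✓ → 416
bin=M32: ✓ → 669
bin=M82: ✓ → 414
bin=M87: ✓ → 571
bin=M91: ✓ → 442
weight_min = MIN(178, 359, 127, 40, 416, 669, 414, 571, 442) = 40

weight_avg=318, weight_min=40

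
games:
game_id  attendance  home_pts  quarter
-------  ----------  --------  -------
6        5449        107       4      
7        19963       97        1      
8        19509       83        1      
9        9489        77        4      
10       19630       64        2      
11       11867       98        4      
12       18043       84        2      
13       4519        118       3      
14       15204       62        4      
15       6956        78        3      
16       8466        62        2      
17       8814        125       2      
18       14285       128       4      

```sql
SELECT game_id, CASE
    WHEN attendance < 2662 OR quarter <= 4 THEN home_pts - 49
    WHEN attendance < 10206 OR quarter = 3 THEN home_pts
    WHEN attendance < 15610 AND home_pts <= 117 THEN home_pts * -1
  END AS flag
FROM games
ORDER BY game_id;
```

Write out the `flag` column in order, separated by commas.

58, 48, 34, 28, 15, 49, 35, 69, 13, 29, 13, 76, 79

game_id=6: attendance < 2662 OR quarter <= 4 → 58
game_id=7: attendance < 2662 OR quarter <= 4 → 48
game_id=8: attendance < 2662 OR quarter <= 4 → 34
game_id=9: attendance < 2662 OR quarter <= 4 → 28
game_id=10: attendance < 2662 OR quarter <= 4 → 15
game_id=11: attendance < 2662 OR quarter <= 4 → 49
game_id=12: attendance < 2662 OR quarter <= 4 → 35
game_id=13: attendance < 2662 OR quarter <= 4 → 69
game_id=14: attendance < 2662 OR quarter <= 4 → 13
game_id=15: attendance < 2662 OR quarter <= 4 → 29
game_id=16: attendance < 2662 OR quarter <= 4 → 13
game_id=17: attendance < 2662 OR quarter <= 4 → 76
game_id=18: attendance < 2662 OR quarter <= 4 → 79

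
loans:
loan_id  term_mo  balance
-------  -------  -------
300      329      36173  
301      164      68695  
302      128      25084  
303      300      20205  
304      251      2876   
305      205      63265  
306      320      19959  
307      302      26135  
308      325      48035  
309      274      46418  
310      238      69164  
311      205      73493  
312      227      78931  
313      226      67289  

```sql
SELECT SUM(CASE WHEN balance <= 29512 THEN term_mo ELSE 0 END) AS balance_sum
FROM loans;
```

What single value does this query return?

1301

loan_id=300: ✗
loan_id=301: ✗
loan_id=302: ✓ → 128
loan_id=303: ✓ → 300
loan_id=304: ✓ → 251
loan_id=305: ✗
loan_id=306: ✓ → 320
loan_id=307: ✓ → 302
loan_id=308: ✗
loan_id=309: ✗
loan_id=310: ✗
loan_id=311: ✗
loan_id=312: ✗
loan_id=313: ✗
balance_sum = 128 + 300 + 251 + 320 + 302 = 1301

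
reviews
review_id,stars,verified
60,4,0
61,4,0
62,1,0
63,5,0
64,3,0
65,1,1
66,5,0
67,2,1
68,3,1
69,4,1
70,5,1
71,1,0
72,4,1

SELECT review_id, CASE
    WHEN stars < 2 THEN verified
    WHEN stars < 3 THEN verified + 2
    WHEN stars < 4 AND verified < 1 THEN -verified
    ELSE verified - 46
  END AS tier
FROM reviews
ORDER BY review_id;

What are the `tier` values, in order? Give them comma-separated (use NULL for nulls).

-46, -46, 0, -46, 0, 1, -46, 3, -45, -45, -45, 0, -45

review_id=60: ELSE → -46
review_id=61: ELSE → -46
review_id=62: stars < 2 → 0
review_id=63: ELSE → -46
review_id=64: stars < 4 AND verified < 1 → 0
review_id=65: stars < 2 → 1
review_id=66: ELSE → -46
review_id=67: stars < 3 → 3
review_id=68: ELSE → -45
review_id=69: ELSE → -45
review_id=70: ELSE → -45
review_id=71: stars < 2 → 0
review_id=72: ELSE → -45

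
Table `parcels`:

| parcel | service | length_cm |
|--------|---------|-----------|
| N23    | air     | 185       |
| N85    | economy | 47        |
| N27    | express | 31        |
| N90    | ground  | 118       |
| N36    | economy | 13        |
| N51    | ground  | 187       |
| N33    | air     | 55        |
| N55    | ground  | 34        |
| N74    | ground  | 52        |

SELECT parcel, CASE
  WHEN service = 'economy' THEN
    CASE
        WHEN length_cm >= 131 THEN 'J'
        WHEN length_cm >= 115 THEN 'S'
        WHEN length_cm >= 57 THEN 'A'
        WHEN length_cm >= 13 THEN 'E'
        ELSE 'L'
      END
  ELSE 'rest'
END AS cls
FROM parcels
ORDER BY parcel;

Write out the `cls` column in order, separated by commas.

parcel=N23: service='air' → outer ELSE → rest
parcel=N27: service='express' → outer ELSE → rest
parcel=N33: service='air' → outer ELSE → rest
parcel=N36: service='economy' → inner[length_cm >= 13] → E
parcel=N51: service='ground' → outer ELSE → rest
parcel=N55: service='ground' → outer ELSE → rest
parcel=N74: service='ground' → outer ELSE → rest
parcel=N85: service='economy' → inner[length_cm >= 13] → E
parcel=N90: service='ground' → outer ELSE → rest

rest, rest, rest, E, rest, rest, rest, E, rest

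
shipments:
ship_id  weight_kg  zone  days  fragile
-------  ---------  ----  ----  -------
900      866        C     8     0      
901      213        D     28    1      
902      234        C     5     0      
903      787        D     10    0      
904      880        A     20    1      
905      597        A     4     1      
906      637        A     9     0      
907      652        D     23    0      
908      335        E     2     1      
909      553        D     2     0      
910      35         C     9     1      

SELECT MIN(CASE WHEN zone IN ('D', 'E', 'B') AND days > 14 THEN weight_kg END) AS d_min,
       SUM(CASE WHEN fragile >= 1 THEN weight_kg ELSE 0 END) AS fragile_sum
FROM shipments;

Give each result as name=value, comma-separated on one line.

d_min=213, fragile_sum=2060

[d_min: zone IN ('D', 'E', 'B') AND days > 14]
ship_id=900: ✗
ship_id=901: ✓ → 213
ship_id=902: ✗
ship_id=903: ✗
ship_id=904: ✗
ship_id=905: ✗
ship_id=906: ✗
ship_id=907: ✓ → 652
ship_id=908: ✗
ship_id=909: ✗
ship_id=910: ✗
d_min = MIN(213, 652) = 213
—
[fragile_sum: fragile >= 1]
ship_id=900: ✗
ship_id=901: ✓ → 213
ship_id=902: ✗
ship_id=903: ✗
ship_id=904: ✓ → 880
ship_id=905: ✓ → 597
ship_id=906: ✗
ship_id=907: ✗
ship_id=908: ✓ → 335
ship_id=909: ✗
ship_id=910: ✓ → 35
fragile_sum = 213 + 880 + 597 + 335 + 35 = 2060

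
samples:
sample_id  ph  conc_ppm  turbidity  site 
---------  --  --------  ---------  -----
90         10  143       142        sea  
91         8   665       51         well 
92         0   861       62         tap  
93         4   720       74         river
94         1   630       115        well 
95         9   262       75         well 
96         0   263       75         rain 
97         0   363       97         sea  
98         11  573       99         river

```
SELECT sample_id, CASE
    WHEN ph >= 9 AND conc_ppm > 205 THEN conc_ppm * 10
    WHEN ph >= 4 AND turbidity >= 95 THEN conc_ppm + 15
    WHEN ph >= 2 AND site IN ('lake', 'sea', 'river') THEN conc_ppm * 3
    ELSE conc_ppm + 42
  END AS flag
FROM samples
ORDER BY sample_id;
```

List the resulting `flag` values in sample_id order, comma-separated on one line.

sample_id=90: ph >= 4 AND turbidity >= 95 → 158
sample_id=91: ELSE → 707
sample_id=92: ELSE → 903
sample_id=93: ph >= 2 AND site IN ('lake', 'sea', 'river') → 2160
sample_id=94: ELSE → 672
sample_id=95: ph >= 9 AND conc_ppm > 205 → 2620
sample_id=96: ELSE → 305
sample_id=97: ELSE → 405
sample_id=98: ph >= 9 AND conc_ppm > 205 → 5730

158, 707, 903, 2160, 672, 2620, 305, 405, 5730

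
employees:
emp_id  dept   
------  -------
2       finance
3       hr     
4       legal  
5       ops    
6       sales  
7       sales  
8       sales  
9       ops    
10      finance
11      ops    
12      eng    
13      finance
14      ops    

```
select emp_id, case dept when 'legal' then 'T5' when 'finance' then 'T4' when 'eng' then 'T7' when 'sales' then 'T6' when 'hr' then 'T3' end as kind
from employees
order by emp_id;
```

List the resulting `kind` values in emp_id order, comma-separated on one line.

T4, T3, T5, NULL, T6, T6, T6, NULL, T4, NULL, T7, T4, NULL

emp_id=2: dept='finance' → T4
emp_id=3: dept='hr' → T3
emp_id=4: dept='legal' → T5
emp_id=5: (no match → NULL) → NULL
emp_id=6: dept='sales' → T6
emp_id=7: dept='sales' → T6
emp_id=8: dept='sales' → T6
emp_id=9: (no match → NULL) → NULL
emp_id=10: dept='finance' → T4
emp_id=11: (no match → NULL) → NULL
emp_id=12: dept='eng' → T7
emp_id=13: dept='finance' → T4
emp_id=14: (no match → NULL) → NULL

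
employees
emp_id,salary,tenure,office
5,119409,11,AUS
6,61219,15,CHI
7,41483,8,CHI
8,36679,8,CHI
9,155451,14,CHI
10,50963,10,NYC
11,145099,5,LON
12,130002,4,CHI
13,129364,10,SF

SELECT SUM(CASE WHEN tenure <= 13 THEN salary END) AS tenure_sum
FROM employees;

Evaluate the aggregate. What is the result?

emp_id=5: ✓ → 119409
emp_id=6: ✗
emp_id=7: ✓ → 41483
emp_id=8: ✓ → 36679
emp_id=9: ✗
emp_id=10: ✓ → 50963
emp_id=11: ✓ → 145099
emp_id=12: ✓ → 130002
emp_id=13: ✓ → 129364
tenure_sum = 119409 + 41483 + 36679 + 50963 + 145099 + 130002 + 129364 = 652999

652999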